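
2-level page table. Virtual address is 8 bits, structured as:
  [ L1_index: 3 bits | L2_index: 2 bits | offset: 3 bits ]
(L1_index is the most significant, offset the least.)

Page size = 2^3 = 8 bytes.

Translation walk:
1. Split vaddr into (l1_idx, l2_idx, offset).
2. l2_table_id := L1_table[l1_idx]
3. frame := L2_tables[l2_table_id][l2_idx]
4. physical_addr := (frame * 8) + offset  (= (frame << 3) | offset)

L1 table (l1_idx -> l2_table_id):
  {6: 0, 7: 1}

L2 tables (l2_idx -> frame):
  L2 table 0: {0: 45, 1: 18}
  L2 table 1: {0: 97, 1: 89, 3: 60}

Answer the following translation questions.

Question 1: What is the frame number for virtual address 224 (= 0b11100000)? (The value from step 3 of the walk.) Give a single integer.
Answer: 97

Derivation:
vaddr = 224: l1_idx=7, l2_idx=0
L1[7] = 1; L2[1][0] = 97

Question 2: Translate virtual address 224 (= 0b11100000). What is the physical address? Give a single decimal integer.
Answer: 776

Derivation:
vaddr = 224 = 0b11100000
Split: l1_idx=7, l2_idx=0, offset=0
L1[7] = 1
L2[1][0] = 97
paddr = 97 * 8 + 0 = 776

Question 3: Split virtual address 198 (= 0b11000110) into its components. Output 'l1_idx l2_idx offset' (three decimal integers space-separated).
Answer: 6 0 6

Derivation:
vaddr = 198 = 0b11000110
  top 3 bits -> l1_idx = 6
  next 2 bits -> l2_idx = 0
  bottom 3 bits -> offset = 6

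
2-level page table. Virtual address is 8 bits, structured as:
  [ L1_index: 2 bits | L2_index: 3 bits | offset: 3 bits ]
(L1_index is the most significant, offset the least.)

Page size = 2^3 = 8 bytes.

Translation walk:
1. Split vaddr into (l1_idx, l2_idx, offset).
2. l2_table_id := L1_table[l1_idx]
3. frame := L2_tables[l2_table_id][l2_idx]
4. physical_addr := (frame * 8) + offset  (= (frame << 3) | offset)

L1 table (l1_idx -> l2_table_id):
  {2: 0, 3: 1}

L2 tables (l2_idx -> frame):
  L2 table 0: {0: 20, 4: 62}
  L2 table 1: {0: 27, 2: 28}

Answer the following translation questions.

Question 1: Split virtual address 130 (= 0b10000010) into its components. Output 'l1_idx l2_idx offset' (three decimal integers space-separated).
vaddr = 130 = 0b10000010
  top 2 bits -> l1_idx = 2
  next 3 bits -> l2_idx = 0
  bottom 3 bits -> offset = 2

Answer: 2 0 2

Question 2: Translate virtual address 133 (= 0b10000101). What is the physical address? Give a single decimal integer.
Answer: 165

Derivation:
vaddr = 133 = 0b10000101
Split: l1_idx=2, l2_idx=0, offset=5
L1[2] = 0
L2[0][0] = 20
paddr = 20 * 8 + 5 = 165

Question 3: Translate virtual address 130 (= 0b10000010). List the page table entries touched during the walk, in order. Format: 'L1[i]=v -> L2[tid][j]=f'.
Answer: L1[2]=0 -> L2[0][0]=20

Derivation:
vaddr = 130 = 0b10000010
Split: l1_idx=2, l2_idx=0, offset=2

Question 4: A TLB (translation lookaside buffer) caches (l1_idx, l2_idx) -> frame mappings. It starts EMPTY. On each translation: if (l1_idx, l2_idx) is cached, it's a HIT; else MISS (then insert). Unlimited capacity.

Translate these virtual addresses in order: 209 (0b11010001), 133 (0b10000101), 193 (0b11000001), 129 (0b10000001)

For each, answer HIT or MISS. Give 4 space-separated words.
Answer: MISS MISS MISS HIT

Derivation:
vaddr=209: (3,2) not in TLB -> MISS, insert
vaddr=133: (2,0) not in TLB -> MISS, insert
vaddr=193: (3,0) not in TLB -> MISS, insert
vaddr=129: (2,0) in TLB -> HIT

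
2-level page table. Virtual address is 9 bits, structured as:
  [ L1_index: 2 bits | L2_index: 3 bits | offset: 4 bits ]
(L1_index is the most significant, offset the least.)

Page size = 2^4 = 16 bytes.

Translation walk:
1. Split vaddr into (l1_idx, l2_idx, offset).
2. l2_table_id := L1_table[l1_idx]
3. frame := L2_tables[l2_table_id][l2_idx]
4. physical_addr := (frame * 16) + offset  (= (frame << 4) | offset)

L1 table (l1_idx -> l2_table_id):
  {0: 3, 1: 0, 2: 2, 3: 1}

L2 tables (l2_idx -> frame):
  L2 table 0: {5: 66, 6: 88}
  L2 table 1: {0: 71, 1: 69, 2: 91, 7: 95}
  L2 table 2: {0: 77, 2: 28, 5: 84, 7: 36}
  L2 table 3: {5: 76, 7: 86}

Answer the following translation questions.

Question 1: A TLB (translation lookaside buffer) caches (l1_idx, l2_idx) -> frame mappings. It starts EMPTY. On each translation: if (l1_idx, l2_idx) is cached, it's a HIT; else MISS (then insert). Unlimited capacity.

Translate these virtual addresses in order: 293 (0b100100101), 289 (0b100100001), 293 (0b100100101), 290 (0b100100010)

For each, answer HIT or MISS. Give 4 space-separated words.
Answer: MISS HIT HIT HIT

Derivation:
vaddr=293: (2,2) not in TLB -> MISS, insert
vaddr=289: (2,2) in TLB -> HIT
vaddr=293: (2,2) in TLB -> HIT
vaddr=290: (2,2) in TLB -> HIT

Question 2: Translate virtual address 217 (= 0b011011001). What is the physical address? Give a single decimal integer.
vaddr = 217 = 0b011011001
Split: l1_idx=1, l2_idx=5, offset=9
L1[1] = 0
L2[0][5] = 66
paddr = 66 * 16 + 9 = 1065

Answer: 1065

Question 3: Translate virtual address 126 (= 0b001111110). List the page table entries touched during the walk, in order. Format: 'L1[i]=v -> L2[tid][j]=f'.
vaddr = 126 = 0b001111110
Split: l1_idx=0, l2_idx=7, offset=14

Answer: L1[0]=3 -> L2[3][7]=86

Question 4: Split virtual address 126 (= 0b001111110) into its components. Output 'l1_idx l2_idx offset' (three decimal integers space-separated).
Answer: 0 7 14

Derivation:
vaddr = 126 = 0b001111110
  top 2 bits -> l1_idx = 0
  next 3 bits -> l2_idx = 7
  bottom 4 bits -> offset = 14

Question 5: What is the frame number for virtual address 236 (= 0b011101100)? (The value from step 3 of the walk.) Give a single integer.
vaddr = 236: l1_idx=1, l2_idx=6
L1[1] = 0; L2[0][6] = 88

Answer: 88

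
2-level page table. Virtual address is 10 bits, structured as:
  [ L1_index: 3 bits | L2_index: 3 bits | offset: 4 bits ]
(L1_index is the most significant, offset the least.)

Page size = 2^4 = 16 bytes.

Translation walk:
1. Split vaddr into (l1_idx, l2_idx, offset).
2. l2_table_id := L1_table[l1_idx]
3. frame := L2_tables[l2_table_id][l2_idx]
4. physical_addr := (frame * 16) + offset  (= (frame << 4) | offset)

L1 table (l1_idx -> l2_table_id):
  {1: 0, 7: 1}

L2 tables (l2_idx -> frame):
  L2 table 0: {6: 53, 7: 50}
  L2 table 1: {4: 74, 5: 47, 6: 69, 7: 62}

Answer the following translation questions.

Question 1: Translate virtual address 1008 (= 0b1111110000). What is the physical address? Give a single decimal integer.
vaddr = 1008 = 0b1111110000
Split: l1_idx=7, l2_idx=7, offset=0
L1[7] = 1
L2[1][7] = 62
paddr = 62 * 16 + 0 = 992

Answer: 992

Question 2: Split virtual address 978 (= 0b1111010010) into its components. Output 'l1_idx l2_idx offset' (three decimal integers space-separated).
vaddr = 978 = 0b1111010010
  top 3 bits -> l1_idx = 7
  next 3 bits -> l2_idx = 5
  bottom 4 bits -> offset = 2

Answer: 7 5 2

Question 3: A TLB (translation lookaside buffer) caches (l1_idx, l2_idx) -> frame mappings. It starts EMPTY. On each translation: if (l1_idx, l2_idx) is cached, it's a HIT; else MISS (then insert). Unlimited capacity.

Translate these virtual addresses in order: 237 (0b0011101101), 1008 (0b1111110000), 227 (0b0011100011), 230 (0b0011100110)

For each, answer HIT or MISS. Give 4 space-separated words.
Answer: MISS MISS HIT HIT

Derivation:
vaddr=237: (1,6) not in TLB -> MISS, insert
vaddr=1008: (7,7) not in TLB -> MISS, insert
vaddr=227: (1,6) in TLB -> HIT
vaddr=230: (1,6) in TLB -> HIT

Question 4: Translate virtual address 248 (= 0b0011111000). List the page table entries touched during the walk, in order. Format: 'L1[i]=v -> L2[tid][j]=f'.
vaddr = 248 = 0b0011111000
Split: l1_idx=1, l2_idx=7, offset=8

Answer: L1[1]=0 -> L2[0][7]=50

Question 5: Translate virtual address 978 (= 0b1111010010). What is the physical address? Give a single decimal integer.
vaddr = 978 = 0b1111010010
Split: l1_idx=7, l2_idx=5, offset=2
L1[7] = 1
L2[1][5] = 47
paddr = 47 * 16 + 2 = 754

Answer: 754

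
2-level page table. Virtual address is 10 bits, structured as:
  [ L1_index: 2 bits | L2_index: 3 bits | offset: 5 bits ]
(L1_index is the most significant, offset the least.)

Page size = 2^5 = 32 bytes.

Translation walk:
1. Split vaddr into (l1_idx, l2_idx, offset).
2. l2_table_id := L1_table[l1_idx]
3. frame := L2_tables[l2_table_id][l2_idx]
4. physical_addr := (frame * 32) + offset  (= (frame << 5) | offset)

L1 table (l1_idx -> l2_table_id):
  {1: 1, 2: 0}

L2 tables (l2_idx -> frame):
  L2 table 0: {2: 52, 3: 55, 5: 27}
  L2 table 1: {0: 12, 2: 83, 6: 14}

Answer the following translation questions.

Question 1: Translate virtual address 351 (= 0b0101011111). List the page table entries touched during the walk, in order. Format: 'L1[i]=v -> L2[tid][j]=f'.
Answer: L1[1]=1 -> L2[1][2]=83

Derivation:
vaddr = 351 = 0b0101011111
Split: l1_idx=1, l2_idx=2, offset=31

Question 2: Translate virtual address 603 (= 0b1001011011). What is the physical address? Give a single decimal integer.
Answer: 1691

Derivation:
vaddr = 603 = 0b1001011011
Split: l1_idx=2, l2_idx=2, offset=27
L1[2] = 0
L2[0][2] = 52
paddr = 52 * 32 + 27 = 1691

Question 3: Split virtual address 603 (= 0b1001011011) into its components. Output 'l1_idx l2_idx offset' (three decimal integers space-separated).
vaddr = 603 = 0b1001011011
  top 2 bits -> l1_idx = 2
  next 3 bits -> l2_idx = 2
  bottom 5 bits -> offset = 27

Answer: 2 2 27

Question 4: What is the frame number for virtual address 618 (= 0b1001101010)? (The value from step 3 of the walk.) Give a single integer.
vaddr = 618: l1_idx=2, l2_idx=3
L1[2] = 0; L2[0][3] = 55

Answer: 55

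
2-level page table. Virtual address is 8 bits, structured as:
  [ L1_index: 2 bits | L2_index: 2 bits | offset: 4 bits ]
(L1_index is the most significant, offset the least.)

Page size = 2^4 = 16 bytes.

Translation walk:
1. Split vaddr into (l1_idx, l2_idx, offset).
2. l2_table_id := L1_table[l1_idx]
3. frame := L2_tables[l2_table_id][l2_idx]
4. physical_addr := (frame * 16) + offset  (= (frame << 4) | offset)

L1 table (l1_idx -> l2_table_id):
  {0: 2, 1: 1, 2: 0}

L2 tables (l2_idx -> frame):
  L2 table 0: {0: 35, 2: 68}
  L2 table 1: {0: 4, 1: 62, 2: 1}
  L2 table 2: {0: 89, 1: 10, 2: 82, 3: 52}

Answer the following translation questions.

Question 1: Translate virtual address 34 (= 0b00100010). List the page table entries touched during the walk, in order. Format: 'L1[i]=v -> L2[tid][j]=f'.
Answer: L1[0]=2 -> L2[2][2]=82

Derivation:
vaddr = 34 = 0b00100010
Split: l1_idx=0, l2_idx=2, offset=2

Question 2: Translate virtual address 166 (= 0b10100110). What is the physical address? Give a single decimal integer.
vaddr = 166 = 0b10100110
Split: l1_idx=2, l2_idx=2, offset=6
L1[2] = 0
L2[0][2] = 68
paddr = 68 * 16 + 6 = 1094

Answer: 1094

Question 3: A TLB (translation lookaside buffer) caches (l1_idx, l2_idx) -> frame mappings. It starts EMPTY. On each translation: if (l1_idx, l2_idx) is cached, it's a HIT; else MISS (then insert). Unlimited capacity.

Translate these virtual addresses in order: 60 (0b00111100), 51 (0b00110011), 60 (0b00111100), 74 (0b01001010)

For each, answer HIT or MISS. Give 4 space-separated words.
Answer: MISS HIT HIT MISS

Derivation:
vaddr=60: (0,3) not in TLB -> MISS, insert
vaddr=51: (0,3) in TLB -> HIT
vaddr=60: (0,3) in TLB -> HIT
vaddr=74: (1,0) not in TLB -> MISS, insert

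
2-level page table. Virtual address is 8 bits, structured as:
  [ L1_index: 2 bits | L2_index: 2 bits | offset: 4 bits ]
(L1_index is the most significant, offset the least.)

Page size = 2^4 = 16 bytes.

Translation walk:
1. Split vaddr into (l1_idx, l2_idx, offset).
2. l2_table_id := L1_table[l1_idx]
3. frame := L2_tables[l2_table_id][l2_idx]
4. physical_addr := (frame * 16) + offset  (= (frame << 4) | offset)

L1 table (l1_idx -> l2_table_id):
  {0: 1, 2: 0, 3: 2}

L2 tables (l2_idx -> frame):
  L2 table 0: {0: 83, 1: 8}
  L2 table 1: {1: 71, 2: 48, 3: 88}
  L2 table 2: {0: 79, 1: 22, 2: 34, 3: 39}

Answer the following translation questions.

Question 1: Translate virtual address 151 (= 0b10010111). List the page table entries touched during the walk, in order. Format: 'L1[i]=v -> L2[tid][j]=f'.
vaddr = 151 = 0b10010111
Split: l1_idx=2, l2_idx=1, offset=7

Answer: L1[2]=0 -> L2[0][1]=8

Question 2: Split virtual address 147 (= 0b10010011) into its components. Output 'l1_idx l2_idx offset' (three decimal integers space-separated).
vaddr = 147 = 0b10010011
  top 2 bits -> l1_idx = 2
  next 2 bits -> l2_idx = 1
  bottom 4 bits -> offset = 3

Answer: 2 1 3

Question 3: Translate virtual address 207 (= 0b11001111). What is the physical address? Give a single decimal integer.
vaddr = 207 = 0b11001111
Split: l1_idx=3, l2_idx=0, offset=15
L1[3] = 2
L2[2][0] = 79
paddr = 79 * 16 + 15 = 1279

Answer: 1279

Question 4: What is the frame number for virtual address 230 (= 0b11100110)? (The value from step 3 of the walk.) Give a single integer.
Answer: 34

Derivation:
vaddr = 230: l1_idx=3, l2_idx=2
L1[3] = 2; L2[2][2] = 34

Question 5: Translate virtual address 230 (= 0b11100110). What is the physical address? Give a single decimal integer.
vaddr = 230 = 0b11100110
Split: l1_idx=3, l2_idx=2, offset=6
L1[3] = 2
L2[2][2] = 34
paddr = 34 * 16 + 6 = 550

Answer: 550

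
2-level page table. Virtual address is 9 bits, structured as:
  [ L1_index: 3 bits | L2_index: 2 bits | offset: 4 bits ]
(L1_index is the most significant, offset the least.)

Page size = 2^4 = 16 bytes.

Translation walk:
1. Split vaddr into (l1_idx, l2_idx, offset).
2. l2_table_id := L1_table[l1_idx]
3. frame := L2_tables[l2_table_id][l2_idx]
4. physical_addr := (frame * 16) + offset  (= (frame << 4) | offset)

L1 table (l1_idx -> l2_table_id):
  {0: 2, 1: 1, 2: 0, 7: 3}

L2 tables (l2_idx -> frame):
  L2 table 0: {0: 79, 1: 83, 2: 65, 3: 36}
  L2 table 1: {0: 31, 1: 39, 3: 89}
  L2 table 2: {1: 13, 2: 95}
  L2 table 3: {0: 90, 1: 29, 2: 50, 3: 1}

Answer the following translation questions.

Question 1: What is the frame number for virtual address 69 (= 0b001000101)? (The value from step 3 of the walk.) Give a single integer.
vaddr = 69: l1_idx=1, l2_idx=0
L1[1] = 1; L2[1][0] = 31

Answer: 31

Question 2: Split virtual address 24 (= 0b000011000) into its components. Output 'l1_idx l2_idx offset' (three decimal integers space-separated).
Answer: 0 1 8

Derivation:
vaddr = 24 = 0b000011000
  top 3 bits -> l1_idx = 0
  next 2 bits -> l2_idx = 1
  bottom 4 bits -> offset = 8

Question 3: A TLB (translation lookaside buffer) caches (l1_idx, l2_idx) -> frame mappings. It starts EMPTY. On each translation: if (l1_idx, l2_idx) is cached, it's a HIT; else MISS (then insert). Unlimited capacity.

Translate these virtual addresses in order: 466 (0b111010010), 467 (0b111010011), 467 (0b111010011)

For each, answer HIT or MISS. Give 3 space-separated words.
Answer: MISS HIT HIT

Derivation:
vaddr=466: (7,1) not in TLB -> MISS, insert
vaddr=467: (7,1) in TLB -> HIT
vaddr=467: (7,1) in TLB -> HIT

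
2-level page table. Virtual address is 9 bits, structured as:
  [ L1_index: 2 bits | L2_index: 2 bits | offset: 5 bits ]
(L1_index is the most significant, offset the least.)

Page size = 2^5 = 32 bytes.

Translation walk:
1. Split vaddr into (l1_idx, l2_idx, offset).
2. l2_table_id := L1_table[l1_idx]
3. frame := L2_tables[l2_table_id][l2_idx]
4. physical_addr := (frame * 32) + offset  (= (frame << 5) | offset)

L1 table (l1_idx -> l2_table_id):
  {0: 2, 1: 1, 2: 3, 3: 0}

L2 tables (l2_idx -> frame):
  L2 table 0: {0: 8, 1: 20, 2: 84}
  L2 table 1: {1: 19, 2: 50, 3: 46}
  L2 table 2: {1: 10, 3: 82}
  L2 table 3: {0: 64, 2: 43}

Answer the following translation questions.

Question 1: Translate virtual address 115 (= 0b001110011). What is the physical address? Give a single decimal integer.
vaddr = 115 = 0b001110011
Split: l1_idx=0, l2_idx=3, offset=19
L1[0] = 2
L2[2][3] = 82
paddr = 82 * 32 + 19 = 2643

Answer: 2643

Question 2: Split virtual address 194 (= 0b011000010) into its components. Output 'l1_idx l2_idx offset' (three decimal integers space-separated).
vaddr = 194 = 0b011000010
  top 2 bits -> l1_idx = 1
  next 2 bits -> l2_idx = 2
  bottom 5 bits -> offset = 2

Answer: 1 2 2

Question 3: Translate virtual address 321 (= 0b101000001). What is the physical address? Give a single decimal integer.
vaddr = 321 = 0b101000001
Split: l1_idx=2, l2_idx=2, offset=1
L1[2] = 3
L2[3][2] = 43
paddr = 43 * 32 + 1 = 1377

Answer: 1377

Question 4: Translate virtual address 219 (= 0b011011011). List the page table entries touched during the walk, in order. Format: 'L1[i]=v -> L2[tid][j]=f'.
vaddr = 219 = 0b011011011
Split: l1_idx=1, l2_idx=2, offset=27

Answer: L1[1]=1 -> L2[1][2]=50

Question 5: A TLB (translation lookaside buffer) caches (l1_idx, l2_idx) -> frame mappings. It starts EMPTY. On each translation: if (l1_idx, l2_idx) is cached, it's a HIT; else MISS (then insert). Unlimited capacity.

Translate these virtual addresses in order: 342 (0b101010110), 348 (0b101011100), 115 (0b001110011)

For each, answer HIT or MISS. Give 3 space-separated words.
Answer: MISS HIT MISS

Derivation:
vaddr=342: (2,2) not in TLB -> MISS, insert
vaddr=348: (2,2) in TLB -> HIT
vaddr=115: (0,3) not in TLB -> MISS, insert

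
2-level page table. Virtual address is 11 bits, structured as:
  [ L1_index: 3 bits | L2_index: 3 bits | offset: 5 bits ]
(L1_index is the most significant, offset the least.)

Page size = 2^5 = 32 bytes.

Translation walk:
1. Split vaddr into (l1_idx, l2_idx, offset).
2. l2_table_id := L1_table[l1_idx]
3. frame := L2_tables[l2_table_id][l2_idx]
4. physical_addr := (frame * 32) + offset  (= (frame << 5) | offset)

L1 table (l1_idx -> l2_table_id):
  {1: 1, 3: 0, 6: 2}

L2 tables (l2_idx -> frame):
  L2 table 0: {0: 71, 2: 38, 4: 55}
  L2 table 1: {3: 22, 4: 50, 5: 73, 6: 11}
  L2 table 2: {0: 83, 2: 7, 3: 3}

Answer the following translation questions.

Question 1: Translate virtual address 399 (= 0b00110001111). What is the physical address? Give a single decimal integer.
Answer: 1615

Derivation:
vaddr = 399 = 0b00110001111
Split: l1_idx=1, l2_idx=4, offset=15
L1[1] = 1
L2[1][4] = 50
paddr = 50 * 32 + 15 = 1615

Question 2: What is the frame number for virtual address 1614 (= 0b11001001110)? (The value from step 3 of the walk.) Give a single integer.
vaddr = 1614: l1_idx=6, l2_idx=2
L1[6] = 2; L2[2][2] = 7

Answer: 7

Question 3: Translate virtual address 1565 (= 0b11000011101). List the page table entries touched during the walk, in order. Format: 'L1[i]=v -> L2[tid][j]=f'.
vaddr = 1565 = 0b11000011101
Split: l1_idx=6, l2_idx=0, offset=29

Answer: L1[6]=2 -> L2[2][0]=83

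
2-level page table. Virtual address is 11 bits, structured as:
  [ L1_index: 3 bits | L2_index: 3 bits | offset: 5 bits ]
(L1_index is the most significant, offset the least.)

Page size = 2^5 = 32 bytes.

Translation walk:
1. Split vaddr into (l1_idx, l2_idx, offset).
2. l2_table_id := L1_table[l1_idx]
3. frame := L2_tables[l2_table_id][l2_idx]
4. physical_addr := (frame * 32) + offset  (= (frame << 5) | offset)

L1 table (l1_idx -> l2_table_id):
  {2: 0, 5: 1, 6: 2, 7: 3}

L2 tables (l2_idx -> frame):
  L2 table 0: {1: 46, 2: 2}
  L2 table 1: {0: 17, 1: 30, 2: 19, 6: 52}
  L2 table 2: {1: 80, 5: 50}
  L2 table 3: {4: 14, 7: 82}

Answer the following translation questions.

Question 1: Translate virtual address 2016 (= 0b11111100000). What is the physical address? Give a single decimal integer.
Answer: 2624

Derivation:
vaddr = 2016 = 0b11111100000
Split: l1_idx=7, l2_idx=7, offset=0
L1[7] = 3
L2[3][7] = 82
paddr = 82 * 32 + 0 = 2624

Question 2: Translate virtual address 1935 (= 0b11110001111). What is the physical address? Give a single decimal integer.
vaddr = 1935 = 0b11110001111
Split: l1_idx=7, l2_idx=4, offset=15
L1[7] = 3
L2[3][4] = 14
paddr = 14 * 32 + 15 = 463

Answer: 463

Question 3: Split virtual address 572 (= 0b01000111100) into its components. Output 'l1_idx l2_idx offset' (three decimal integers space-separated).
Answer: 2 1 28

Derivation:
vaddr = 572 = 0b01000111100
  top 3 bits -> l1_idx = 2
  next 3 bits -> l2_idx = 1
  bottom 5 bits -> offset = 28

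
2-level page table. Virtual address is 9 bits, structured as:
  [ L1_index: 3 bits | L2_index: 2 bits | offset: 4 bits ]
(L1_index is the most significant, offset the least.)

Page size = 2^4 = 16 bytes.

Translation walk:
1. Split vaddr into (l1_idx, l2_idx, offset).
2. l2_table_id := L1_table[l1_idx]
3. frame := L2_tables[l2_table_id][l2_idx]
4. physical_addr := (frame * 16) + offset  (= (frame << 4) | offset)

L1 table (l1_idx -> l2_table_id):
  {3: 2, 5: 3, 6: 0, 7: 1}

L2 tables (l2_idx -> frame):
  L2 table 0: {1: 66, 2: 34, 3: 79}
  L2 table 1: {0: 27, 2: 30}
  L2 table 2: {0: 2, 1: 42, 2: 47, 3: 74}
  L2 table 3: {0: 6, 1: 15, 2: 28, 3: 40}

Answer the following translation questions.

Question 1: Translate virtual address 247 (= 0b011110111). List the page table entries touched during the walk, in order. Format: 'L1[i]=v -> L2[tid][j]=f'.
vaddr = 247 = 0b011110111
Split: l1_idx=3, l2_idx=3, offset=7

Answer: L1[3]=2 -> L2[2][3]=74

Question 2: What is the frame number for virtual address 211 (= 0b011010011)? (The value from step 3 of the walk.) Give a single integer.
Answer: 42

Derivation:
vaddr = 211: l1_idx=3, l2_idx=1
L1[3] = 2; L2[2][1] = 42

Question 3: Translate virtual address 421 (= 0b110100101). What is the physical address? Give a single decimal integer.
Answer: 549

Derivation:
vaddr = 421 = 0b110100101
Split: l1_idx=6, l2_idx=2, offset=5
L1[6] = 0
L2[0][2] = 34
paddr = 34 * 16 + 5 = 549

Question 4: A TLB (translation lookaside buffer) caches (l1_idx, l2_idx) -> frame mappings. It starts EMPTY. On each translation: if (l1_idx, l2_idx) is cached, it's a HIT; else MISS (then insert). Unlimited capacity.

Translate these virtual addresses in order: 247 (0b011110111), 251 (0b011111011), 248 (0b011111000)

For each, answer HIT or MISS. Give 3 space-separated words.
vaddr=247: (3,3) not in TLB -> MISS, insert
vaddr=251: (3,3) in TLB -> HIT
vaddr=248: (3,3) in TLB -> HIT

Answer: MISS HIT HIT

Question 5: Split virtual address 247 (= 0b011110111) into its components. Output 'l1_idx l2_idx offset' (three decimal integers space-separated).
Answer: 3 3 7

Derivation:
vaddr = 247 = 0b011110111
  top 3 bits -> l1_idx = 3
  next 2 bits -> l2_idx = 3
  bottom 4 bits -> offset = 7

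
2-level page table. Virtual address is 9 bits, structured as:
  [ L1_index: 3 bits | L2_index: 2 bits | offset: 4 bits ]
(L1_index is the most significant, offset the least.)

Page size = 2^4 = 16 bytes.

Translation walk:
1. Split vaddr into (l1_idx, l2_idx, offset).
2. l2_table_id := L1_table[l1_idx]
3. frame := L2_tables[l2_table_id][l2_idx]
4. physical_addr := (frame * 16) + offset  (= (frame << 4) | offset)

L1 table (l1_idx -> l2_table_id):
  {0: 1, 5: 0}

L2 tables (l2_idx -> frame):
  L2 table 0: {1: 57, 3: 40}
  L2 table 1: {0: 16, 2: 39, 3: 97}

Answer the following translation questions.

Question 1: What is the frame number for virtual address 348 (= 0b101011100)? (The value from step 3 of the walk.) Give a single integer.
vaddr = 348: l1_idx=5, l2_idx=1
L1[5] = 0; L2[0][1] = 57

Answer: 57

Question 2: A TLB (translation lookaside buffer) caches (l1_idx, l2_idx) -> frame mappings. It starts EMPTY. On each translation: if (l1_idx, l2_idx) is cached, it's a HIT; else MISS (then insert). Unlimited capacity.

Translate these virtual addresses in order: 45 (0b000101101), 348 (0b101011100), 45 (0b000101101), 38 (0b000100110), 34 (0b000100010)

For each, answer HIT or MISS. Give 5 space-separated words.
vaddr=45: (0,2) not in TLB -> MISS, insert
vaddr=348: (5,1) not in TLB -> MISS, insert
vaddr=45: (0,2) in TLB -> HIT
vaddr=38: (0,2) in TLB -> HIT
vaddr=34: (0,2) in TLB -> HIT

Answer: MISS MISS HIT HIT HIT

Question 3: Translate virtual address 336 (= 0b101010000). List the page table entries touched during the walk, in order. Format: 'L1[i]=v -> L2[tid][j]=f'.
vaddr = 336 = 0b101010000
Split: l1_idx=5, l2_idx=1, offset=0

Answer: L1[5]=0 -> L2[0][1]=57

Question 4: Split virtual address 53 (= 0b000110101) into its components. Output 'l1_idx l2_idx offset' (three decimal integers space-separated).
Answer: 0 3 5

Derivation:
vaddr = 53 = 0b000110101
  top 3 bits -> l1_idx = 0
  next 2 bits -> l2_idx = 3
  bottom 4 bits -> offset = 5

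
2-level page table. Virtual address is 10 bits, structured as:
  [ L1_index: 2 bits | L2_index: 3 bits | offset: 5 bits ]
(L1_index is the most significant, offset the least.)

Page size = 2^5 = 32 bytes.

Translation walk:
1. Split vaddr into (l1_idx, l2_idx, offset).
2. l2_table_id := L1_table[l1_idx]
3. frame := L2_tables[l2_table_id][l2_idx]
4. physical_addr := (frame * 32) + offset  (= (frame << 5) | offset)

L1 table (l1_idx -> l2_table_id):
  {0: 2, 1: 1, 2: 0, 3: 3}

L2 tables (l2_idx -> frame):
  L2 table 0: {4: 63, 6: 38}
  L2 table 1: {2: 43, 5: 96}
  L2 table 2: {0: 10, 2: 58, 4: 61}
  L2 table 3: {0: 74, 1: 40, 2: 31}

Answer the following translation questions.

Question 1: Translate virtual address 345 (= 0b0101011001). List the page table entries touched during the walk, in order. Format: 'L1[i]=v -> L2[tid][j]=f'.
vaddr = 345 = 0b0101011001
Split: l1_idx=1, l2_idx=2, offset=25

Answer: L1[1]=1 -> L2[1][2]=43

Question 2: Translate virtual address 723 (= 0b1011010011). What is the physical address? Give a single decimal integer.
vaddr = 723 = 0b1011010011
Split: l1_idx=2, l2_idx=6, offset=19
L1[2] = 0
L2[0][6] = 38
paddr = 38 * 32 + 19 = 1235

Answer: 1235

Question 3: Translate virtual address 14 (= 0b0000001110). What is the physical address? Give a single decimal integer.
Answer: 334

Derivation:
vaddr = 14 = 0b0000001110
Split: l1_idx=0, l2_idx=0, offset=14
L1[0] = 2
L2[2][0] = 10
paddr = 10 * 32 + 14 = 334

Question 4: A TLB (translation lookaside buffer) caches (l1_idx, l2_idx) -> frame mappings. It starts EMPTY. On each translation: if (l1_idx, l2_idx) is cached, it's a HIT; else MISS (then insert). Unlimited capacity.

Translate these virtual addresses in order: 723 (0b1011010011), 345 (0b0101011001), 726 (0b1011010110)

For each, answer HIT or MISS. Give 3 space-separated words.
vaddr=723: (2,6) not in TLB -> MISS, insert
vaddr=345: (1,2) not in TLB -> MISS, insert
vaddr=726: (2,6) in TLB -> HIT

Answer: MISS MISS HIT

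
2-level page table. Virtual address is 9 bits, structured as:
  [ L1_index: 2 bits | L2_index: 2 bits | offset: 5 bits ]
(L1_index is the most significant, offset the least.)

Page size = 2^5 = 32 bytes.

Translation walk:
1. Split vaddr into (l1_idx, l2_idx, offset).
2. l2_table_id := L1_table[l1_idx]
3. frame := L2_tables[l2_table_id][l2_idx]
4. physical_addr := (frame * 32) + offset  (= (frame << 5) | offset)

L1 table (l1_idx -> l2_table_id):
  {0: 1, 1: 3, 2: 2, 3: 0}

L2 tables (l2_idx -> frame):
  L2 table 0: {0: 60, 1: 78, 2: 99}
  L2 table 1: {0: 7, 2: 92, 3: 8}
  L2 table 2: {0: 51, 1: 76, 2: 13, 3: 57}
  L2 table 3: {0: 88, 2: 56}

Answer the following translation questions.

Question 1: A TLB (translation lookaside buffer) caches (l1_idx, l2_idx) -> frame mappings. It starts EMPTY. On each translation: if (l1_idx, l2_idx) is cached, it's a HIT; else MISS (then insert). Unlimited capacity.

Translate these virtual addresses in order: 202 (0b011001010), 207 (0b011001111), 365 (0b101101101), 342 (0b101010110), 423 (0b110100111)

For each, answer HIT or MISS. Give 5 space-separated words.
Answer: MISS HIT MISS MISS MISS

Derivation:
vaddr=202: (1,2) not in TLB -> MISS, insert
vaddr=207: (1,2) in TLB -> HIT
vaddr=365: (2,3) not in TLB -> MISS, insert
vaddr=342: (2,2) not in TLB -> MISS, insert
vaddr=423: (3,1) not in TLB -> MISS, insert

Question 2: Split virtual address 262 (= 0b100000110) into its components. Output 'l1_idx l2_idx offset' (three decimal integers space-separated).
vaddr = 262 = 0b100000110
  top 2 bits -> l1_idx = 2
  next 2 bits -> l2_idx = 0
  bottom 5 bits -> offset = 6

Answer: 2 0 6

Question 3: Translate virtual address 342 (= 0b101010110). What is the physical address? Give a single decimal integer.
vaddr = 342 = 0b101010110
Split: l1_idx=2, l2_idx=2, offset=22
L1[2] = 2
L2[2][2] = 13
paddr = 13 * 32 + 22 = 438

Answer: 438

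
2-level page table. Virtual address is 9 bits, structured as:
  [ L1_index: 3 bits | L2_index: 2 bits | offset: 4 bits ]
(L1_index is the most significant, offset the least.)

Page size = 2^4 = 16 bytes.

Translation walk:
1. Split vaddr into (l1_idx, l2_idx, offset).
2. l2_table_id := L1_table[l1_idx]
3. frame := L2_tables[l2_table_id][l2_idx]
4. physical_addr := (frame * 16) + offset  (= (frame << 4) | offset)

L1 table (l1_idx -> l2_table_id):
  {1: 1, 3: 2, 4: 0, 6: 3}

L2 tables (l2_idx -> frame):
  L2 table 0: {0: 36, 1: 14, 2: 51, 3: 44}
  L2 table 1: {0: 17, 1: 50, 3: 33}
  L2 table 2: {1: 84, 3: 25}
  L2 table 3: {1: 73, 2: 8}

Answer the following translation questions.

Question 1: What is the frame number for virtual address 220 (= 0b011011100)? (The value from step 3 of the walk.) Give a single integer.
Answer: 84

Derivation:
vaddr = 220: l1_idx=3, l2_idx=1
L1[3] = 2; L2[2][1] = 84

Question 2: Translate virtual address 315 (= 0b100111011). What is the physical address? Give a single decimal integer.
vaddr = 315 = 0b100111011
Split: l1_idx=4, l2_idx=3, offset=11
L1[4] = 0
L2[0][3] = 44
paddr = 44 * 16 + 11 = 715

Answer: 715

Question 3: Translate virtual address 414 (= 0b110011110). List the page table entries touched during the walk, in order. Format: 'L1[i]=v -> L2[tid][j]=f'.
Answer: L1[6]=3 -> L2[3][1]=73

Derivation:
vaddr = 414 = 0b110011110
Split: l1_idx=6, l2_idx=1, offset=14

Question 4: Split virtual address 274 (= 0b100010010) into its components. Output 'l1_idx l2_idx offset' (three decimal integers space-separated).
vaddr = 274 = 0b100010010
  top 3 bits -> l1_idx = 4
  next 2 bits -> l2_idx = 1
  bottom 4 bits -> offset = 2

Answer: 4 1 2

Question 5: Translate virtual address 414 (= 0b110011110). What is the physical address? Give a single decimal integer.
vaddr = 414 = 0b110011110
Split: l1_idx=6, l2_idx=1, offset=14
L1[6] = 3
L2[3][1] = 73
paddr = 73 * 16 + 14 = 1182

Answer: 1182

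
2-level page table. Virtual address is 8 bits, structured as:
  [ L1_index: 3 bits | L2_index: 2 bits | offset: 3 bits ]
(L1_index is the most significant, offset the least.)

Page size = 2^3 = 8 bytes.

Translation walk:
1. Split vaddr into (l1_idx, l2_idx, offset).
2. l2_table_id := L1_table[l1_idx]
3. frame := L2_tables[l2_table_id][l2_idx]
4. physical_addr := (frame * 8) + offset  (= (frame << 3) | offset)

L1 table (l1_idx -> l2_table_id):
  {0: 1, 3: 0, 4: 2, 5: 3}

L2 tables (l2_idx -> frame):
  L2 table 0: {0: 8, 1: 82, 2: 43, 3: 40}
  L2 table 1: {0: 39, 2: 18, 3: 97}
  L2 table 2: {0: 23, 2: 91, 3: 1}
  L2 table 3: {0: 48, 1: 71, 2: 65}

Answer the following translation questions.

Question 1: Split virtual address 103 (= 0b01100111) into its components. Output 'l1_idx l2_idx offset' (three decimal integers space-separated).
Answer: 3 0 7

Derivation:
vaddr = 103 = 0b01100111
  top 3 bits -> l1_idx = 3
  next 2 bits -> l2_idx = 0
  bottom 3 bits -> offset = 7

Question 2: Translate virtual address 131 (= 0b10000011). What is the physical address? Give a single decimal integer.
Answer: 187

Derivation:
vaddr = 131 = 0b10000011
Split: l1_idx=4, l2_idx=0, offset=3
L1[4] = 2
L2[2][0] = 23
paddr = 23 * 8 + 3 = 187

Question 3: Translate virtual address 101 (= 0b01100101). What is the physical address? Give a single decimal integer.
Answer: 69

Derivation:
vaddr = 101 = 0b01100101
Split: l1_idx=3, l2_idx=0, offset=5
L1[3] = 0
L2[0][0] = 8
paddr = 8 * 8 + 5 = 69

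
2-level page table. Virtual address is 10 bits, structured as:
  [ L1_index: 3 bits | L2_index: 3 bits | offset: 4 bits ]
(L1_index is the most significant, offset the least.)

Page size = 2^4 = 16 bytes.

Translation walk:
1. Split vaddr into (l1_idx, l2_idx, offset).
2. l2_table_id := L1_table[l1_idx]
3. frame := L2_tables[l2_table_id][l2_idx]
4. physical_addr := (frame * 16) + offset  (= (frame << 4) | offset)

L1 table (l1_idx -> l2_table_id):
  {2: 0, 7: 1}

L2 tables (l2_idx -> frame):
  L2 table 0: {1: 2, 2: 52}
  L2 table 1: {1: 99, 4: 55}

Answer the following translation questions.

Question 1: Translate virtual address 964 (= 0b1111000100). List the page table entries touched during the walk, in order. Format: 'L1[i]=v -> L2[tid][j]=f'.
vaddr = 964 = 0b1111000100
Split: l1_idx=7, l2_idx=4, offset=4

Answer: L1[7]=1 -> L2[1][4]=55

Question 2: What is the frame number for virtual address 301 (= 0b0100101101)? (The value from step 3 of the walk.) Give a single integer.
Answer: 52

Derivation:
vaddr = 301: l1_idx=2, l2_idx=2
L1[2] = 0; L2[0][2] = 52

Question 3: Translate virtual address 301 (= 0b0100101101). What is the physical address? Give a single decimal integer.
vaddr = 301 = 0b0100101101
Split: l1_idx=2, l2_idx=2, offset=13
L1[2] = 0
L2[0][2] = 52
paddr = 52 * 16 + 13 = 845

Answer: 845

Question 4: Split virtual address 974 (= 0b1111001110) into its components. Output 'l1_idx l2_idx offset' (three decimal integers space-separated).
Answer: 7 4 14

Derivation:
vaddr = 974 = 0b1111001110
  top 3 bits -> l1_idx = 7
  next 3 bits -> l2_idx = 4
  bottom 4 bits -> offset = 14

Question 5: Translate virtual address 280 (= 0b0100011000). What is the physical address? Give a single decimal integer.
vaddr = 280 = 0b0100011000
Split: l1_idx=2, l2_idx=1, offset=8
L1[2] = 0
L2[0][1] = 2
paddr = 2 * 16 + 8 = 40

Answer: 40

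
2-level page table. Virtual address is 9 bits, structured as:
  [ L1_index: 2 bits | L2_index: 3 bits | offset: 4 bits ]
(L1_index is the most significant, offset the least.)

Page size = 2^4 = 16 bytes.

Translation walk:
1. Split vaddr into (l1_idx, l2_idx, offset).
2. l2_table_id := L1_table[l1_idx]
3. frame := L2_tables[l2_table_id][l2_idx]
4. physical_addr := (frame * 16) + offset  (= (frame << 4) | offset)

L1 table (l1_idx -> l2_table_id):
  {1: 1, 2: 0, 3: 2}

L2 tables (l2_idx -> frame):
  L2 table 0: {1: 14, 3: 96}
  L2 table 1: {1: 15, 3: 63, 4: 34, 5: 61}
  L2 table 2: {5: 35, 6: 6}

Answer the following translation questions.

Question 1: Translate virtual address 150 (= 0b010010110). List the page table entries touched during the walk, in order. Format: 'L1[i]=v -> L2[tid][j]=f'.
vaddr = 150 = 0b010010110
Split: l1_idx=1, l2_idx=1, offset=6

Answer: L1[1]=1 -> L2[1][1]=15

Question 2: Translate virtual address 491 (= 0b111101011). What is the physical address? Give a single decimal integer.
Answer: 107

Derivation:
vaddr = 491 = 0b111101011
Split: l1_idx=3, l2_idx=6, offset=11
L1[3] = 2
L2[2][6] = 6
paddr = 6 * 16 + 11 = 107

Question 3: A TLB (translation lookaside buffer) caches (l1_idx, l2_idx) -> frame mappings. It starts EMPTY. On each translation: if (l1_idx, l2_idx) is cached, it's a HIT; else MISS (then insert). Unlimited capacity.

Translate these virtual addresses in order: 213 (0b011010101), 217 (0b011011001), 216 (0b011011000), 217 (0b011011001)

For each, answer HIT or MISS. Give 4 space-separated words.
Answer: MISS HIT HIT HIT

Derivation:
vaddr=213: (1,5) not in TLB -> MISS, insert
vaddr=217: (1,5) in TLB -> HIT
vaddr=216: (1,5) in TLB -> HIT
vaddr=217: (1,5) in TLB -> HIT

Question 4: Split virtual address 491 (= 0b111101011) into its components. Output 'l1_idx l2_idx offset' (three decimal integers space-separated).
Answer: 3 6 11

Derivation:
vaddr = 491 = 0b111101011
  top 2 bits -> l1_idx = 3
  next 3 bits -> l2_idx = 6
  bottom 4 bits -> offset = 11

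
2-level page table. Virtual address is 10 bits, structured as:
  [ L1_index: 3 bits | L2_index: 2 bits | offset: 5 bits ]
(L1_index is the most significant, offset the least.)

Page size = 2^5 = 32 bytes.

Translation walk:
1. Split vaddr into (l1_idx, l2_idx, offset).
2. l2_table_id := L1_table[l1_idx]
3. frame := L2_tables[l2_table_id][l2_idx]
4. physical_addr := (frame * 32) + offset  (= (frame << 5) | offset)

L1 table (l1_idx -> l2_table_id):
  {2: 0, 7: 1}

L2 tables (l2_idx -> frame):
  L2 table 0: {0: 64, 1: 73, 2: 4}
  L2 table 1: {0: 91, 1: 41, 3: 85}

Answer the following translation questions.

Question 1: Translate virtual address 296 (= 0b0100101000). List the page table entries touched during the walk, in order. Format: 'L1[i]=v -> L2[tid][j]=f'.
Answer: L1[2]=0 -> L2[0][1]=73

Derivation:
vaddr = 296 = 0b0100101000
Split: l1_idx=2, l2_idx=1, offset=8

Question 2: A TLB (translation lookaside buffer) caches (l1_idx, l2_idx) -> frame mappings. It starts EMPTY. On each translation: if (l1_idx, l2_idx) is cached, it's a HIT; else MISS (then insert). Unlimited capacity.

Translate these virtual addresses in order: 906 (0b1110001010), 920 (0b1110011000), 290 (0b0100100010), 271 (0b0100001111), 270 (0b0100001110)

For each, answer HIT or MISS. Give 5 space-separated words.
Answer: MISS HIT MISS MISS HIT

Derivation:
vaddr=906: (7,0) not in TLB -> MISS, insert
vaddr=920: (7,0) in TLB -> HIT
vaddr=290: (2,1) not in TLB -> MISS, insert
vaddr=271: (2,0) not in TLB -> MISS, insert
vaddr=270: (2,0) in TLB -> HIT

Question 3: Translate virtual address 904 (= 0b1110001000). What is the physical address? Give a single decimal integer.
vaddr = 904 = 0b1110001000
Split: l1_idx=7, l2_idx=0, offset=8
L1[7] = 1
L2[1][0] = 91
paddr = 91 * 32 + 8 = 2920

Answer: 2920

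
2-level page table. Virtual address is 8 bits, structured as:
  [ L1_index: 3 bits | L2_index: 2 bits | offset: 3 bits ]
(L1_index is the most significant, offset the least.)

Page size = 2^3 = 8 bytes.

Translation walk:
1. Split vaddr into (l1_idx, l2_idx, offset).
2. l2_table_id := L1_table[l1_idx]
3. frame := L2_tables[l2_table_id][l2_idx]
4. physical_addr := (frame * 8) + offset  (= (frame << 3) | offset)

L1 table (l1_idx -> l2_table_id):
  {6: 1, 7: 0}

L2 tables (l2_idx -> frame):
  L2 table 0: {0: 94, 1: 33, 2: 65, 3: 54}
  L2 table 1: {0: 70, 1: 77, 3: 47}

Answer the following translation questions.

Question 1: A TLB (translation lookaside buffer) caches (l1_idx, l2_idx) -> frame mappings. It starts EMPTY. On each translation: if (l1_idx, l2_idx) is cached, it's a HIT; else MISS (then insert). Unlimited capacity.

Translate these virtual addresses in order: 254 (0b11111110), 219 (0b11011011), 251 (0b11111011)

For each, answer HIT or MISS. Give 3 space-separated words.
vaddr=254: (7,3) not in TLB -> MISS, insert
vaddr=219: (6,3) not in TLB -> MISS, insert
vaddr=251: (7,3) in TLB -> HIT

Answer: MISS MISS HIT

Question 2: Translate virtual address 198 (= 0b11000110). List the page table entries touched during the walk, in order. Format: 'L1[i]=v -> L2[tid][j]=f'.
Answer: L1[6]=1 -> L2[1][0]=70

Derivation:
vaddr = 198 = 0b11000110
Split: l1_idx=6, l2_idx=0, offset=6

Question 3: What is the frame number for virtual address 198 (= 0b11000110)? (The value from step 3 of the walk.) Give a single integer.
vaddr = 198: l1_idx=6, l2_idx=0
L1[6] = 1; L2[1][0] = 70

Answer: 70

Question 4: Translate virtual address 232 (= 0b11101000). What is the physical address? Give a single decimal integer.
vaddr = 232 = 0b11101000
Split: l1_idx=7, l2_idx=1, offset=0
L1[7] = 0
L2[0][1] = 33
paddr = 33 * 8 + 0 = 264

Answer: 264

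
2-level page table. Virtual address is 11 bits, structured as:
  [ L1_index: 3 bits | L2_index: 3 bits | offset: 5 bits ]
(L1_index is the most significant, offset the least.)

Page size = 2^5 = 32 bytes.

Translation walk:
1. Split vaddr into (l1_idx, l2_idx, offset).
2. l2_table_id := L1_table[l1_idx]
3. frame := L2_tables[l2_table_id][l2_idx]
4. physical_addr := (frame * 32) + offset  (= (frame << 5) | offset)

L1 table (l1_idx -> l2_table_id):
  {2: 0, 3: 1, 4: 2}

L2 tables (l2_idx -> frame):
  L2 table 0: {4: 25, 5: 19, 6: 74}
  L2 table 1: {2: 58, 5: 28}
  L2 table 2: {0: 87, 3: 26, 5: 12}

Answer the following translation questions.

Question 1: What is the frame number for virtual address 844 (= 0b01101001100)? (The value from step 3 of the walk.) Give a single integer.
Answer: 58

Derivation:
vaddr = 844: l1_idx=3, l2_idx=2
L1[3] = 1; L2[1][2] = 58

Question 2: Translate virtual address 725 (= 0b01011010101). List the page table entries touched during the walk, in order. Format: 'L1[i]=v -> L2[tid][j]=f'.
Answer: L1[2]=0 -> L2[0][6]=74

Derivation:
vaddr = 725 = 0b01011010101
Split: l1_idx=2, l2_idx=6, offset=21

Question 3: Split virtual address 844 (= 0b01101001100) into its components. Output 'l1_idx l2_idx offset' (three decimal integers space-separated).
vaddr = 844 = 0b01101001100
  top 3 bits -> l1_idx = 3
  next 3 bits -> l2_idx = 2
  bottom 5 bits -> offset = 12

Answer: 3 2 12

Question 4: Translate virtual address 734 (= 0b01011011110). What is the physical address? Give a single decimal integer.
vaddr = 734 = 0b01011011110
Split: l1_idx=2, l2_idx=6, offset=30
L1[2] = 0
L2[0][6] = 74
paddr = 74 * 32 + 30 = 2398

Answer: 2398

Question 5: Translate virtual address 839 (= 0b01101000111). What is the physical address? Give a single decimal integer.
Answer: 1863

Derivation:
vaddr = 839 = 0b01101000111
Split: l1_idx=3, l2_idx=2, offset=7
L1[3] = 1
L2[1][2] = 58
paddr = 58 * 32 + 7 = 1863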